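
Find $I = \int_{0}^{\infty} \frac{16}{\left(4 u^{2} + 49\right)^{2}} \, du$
$\frac{2 \pi}{343}$

Begin with the known result
$$J(a) = \int_{0}^{\infty} \frac{1}{a^{2} + u^{2}} \, du = \frac{\pi}{2 a}.$$

Differentiating under the integral sign with respect to $a$,
$$\frac{dJ}{da} = \int_{0}^{\infty} - \frac{2 a}{\left(a^{2} + u^{2}\right)^{2}} \, du = - \frac{\pi}{2 a^{2}},$$
so $\int_{0}^{\infty} \frac{1}{\left(a^{2} + u^{2}\right)^{2}} \, du = \frac{\pi}{4 a^{3}}$.

Setting $a = \frac{7}{2}$:
$$I = \frac{2 \pi}{343}.$$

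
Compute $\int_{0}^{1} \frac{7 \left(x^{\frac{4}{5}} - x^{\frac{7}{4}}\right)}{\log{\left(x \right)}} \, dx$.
$- \log{\left(\frac{1522435234375}{78364164096} \right)}$

Introduce a parameter $a$ in the exponent: let $I(a) = \int_{0}^{1} \frac{7 \left(x^{\frac{4}{5}} - x^{a}\right)}{\log{\left(x \right)}} \, dx$.

Since $\dfrac{\partial}{\partial a}\,x^{a} = x^{a} \ln x$, the $\ln x$ in the denominator cancels and
$$\frac{dI}{da} = \int_{0}^{1} -7 x^{a} \, dx = -7 \left[\frac{x^{a+1}}{a+1}\right]_0^1 = - \frac{7}{a + 1}.$$

Integrating with respect to $a$ gives $I(a) = - \log{\left(\frac{78125 \left(a + 1\right)^{7}}{4782969} \right)} + C$.

At $a = \frac{4}{5}$ the integrand is identically $0$, so $I(\frac{4}{5}) = 0$. The closed form gives $0$, hence $C = 0$.

Setting $a = \frac{7}{4}$:
$$I = - \log{\left(\frac{1522435234375}{78364164096} \right)}.$$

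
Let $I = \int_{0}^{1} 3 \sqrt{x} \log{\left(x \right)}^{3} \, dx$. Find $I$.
$- \frac{32}{9}$

Consider the simpler parametrised integral
$$J(a) = \int_{0}^{1} 3 x^{a} \, dx = \frac{3}{a + 1}.$$

Differentiating under the integral sign brings down a factor of $\ln x$:
$$\frac{dJ}{da} = \int_{0}^{1} 3 x^{a} \log{\left(x \right)} \, dx = - \frac{3}{\left(a + 1\right)^{2}}.$$

Repeating $3$ times in total — each differentiation brings down another $\ln x$ — gives
$$\frac{d^{3}J}{da^{3}} = \int_{0}^{1} 3 x^{a} \log{\left(x \right)}^{3} \, dx = - \frac{18}{\left(a + 1\right)^{4}},$$
and the integrand here is exactly the target integrand, so $I = - \frac{18}{\left(a + 1\right)^{4}}$.

Setting $a = \frac{1}{2}$:
$$I = - \frac{32}{9}.$$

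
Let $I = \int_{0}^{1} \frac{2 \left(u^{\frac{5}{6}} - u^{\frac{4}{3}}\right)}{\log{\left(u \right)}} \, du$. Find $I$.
$\log{\left(\frac{121}{196} \right)}$

Replace the exponent $\frac{5}{6}$ by a parameter $a$: let $I(a) = \int_{0}^{1} \frac{2 \left(- u^{\frac{4}{3}} + u^{a}\right)}{\log{\left(u \right)}} \, du$.

Since $\dfrac{\partial}{\partial a}\,u^{a} = u^{a} \ln u$, the $\ln u$ in the denominator cancels and
$$\frac{dI}{da} = \int_{0}^{1} 2 u^{a} \, du = 2 \left[\frac{u^{a+1}}{a+1}\right]_0^1 = \frac{2}{a + 1}.$$

Integrating with respect to $a$ gives $I(a) = \log{\left(\frac{9 \left(a + 1\right)^{2}}{49} \right)} + C$.

At $a = \frac{4}{3}$ the integrand is identically $0$, so $I(\frac{4}{3}) = 0$. The closed form gives $0$, hence $C = 0$.

Setting $a = \frac{5}{6}$:
$$I = \log{\left(\frac{121}{196} \right)}.$$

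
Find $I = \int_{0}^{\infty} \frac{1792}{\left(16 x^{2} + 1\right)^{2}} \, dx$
$112 \pi$

Start from the standard arctangent integral
$$J(a) = \int_{0}^{\infty} \frac{7}{a^{2} + x^{2}} \, dx = \frac{7 \pi}{2 a}.$$

Differentiating under the integral sign with respect to $a$,
$$\frac{dJ}{da} = \int_{0}^{\infty} - \frac{14 a}{\left(a^{2} + x^{2}\right)^{2}} \, dx = - \frac{7 \pi}{2 a^{2}},$$
so $\int_{0}^{\infty} \frac{7}{\left(a^{2} + x^{2}\right)^{2}} \, dx = \frac{7 \pi}{4 a^{3}}$.

Setting $a = \frac{1}{4}$:
$$I = 112 \pi.$$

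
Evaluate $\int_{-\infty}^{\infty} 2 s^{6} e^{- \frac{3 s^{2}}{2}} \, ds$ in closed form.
$\frac{10 \sqrt{6} \sqrt{\pi}}{27}$

Consider the simpler parametrised integral
$$J(a) = \int_{-\infty}^{\infty} 2 e^{- a s^{2}} \, ds = \frac{2 \sqrt{\pi}}{\sqrt{a}}.$$

Differentiating under the integral sign brings down a factor of $(-s^2)$:
$$\frac{dJ}{da} = \int_{-\infty}^{\infty} - 2 s^{2} e^{- a s^{2}} \, ds = - \frac{\sqrt{\pi}}{a^{\frac{3}{2}}}.$$

Repeating $3$ times in total — each differentiation brings down another $(-s^2)$ — gives
$$\frac{d^{3}J}{da^{3}} = \int_{-\infty}^{\infty} - 2 s^{6} e^{- a s^{2}} \, ds = - \frac{15 \sqrt{\pi}}{4 a^{\frac{7}{2}}},$$
and the integrand here is $(-1)^{3}$ times the target integrand, so $I = (-1)^{3}\,\frac{d^{3}J}{da^{3}} = \frac{15 \sqrt{\pi}}{4 a^{\frac{7}{2}}}$.

Setting $a = \frac{3}{2}$:
$$I = \frac{10 \sqrt{6} \sqrt{\pi}}{27}.$$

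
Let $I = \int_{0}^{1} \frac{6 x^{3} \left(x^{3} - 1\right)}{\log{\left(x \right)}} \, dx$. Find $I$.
$\log{\left(\frac{117649}{4096} \right)}$

Replace the exponent $3$ by a parameter $a$: let $I(a) = \int_{0}^{1} \frac{6 \left(x^{6} - x^{a}\right)}{\log{\left(x \right)}} \, dx$.

Since $\dfrac{\partial}{\partial a}\,x^{a} = x^{a} \ln x$, the $\ln x$ in the denominator cancels and
$$\frac{dI}{da} = \int_{0}^{1} -6 x^{a} \, dx = -6 \left[\frac{x^{a+1}}{a+1}\right]_0^1 = - \frac{6}{a + 1}.$$

Integrating with respect to $a$ gives $I(a) = \log{\left(\frac{117649}{\left(a + 1\right)^{6}} \right)} + C$.

At $a = 6$ the integrand is identically $0$, so $I(6) = 0$. The closed form gives $0$, hence $C = 0$.

Setting $a = 3$:
$$I = \log{\left(\frac{117649}{4096} \right)}.$$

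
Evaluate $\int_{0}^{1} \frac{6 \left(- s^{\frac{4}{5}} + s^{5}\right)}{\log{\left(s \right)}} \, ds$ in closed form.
$\log{\left(\frac{1000000}{729} \right)}$

Introduce a parameter $a$ in the exponent: let $I(a) = \int_{0}^{1} \frac{6 \left(s^{5} - s^{a}\right)}{\log{\left(s \right)}} \, ds$.

Since $\dfrac{\partial}{\partial a}\,s^{a} = s^{a} \ln s$, the $\ln s$ in the denominator cancels and
$$\frac{dI}{da} = \int_{0}^{1} -6 s^{a} \, ds = -6 \left[\frac{s^{a+1}}{a+1}\right]_0^1 = - \frac{6}{a + 1}.$$

Integrating with respect to $a$ gives $I(a) = \log{\left(\frac{46656}{\left(a + 1\right)^{6}} \right)} + C$.

At $a = 5$ the integrand is identically $0$, so $I(5) = 0$. The closed form gives $0$, hence $C = 0$.

Setting $a = \frac{4}{5}$:
$$I = \log{\left(\frac{1000000}{729} \right)}.$$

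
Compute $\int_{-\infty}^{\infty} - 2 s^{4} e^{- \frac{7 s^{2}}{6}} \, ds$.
$- \frac{54 \sqrt{42} \sqrt{\pi}}{343}$

Begin with the known integral
$$J(a) = \int_{-\infty}^{\infty} - 2 e^{- a s^{2}} \, ds = - \frac{2 \sqrt{\pi}}{\sqrt{a}}.$$

Differentiating under the integral sign brings down a factor of $(-s^2)$:
$$\frac{dJ}{da} = \int_{-\infty}^{\infty} 2 s^{2} e^{- a s^{2}} \, ds = \frac{\sqrt{\pi}}{a^{\frac{3}{2}}}.$$

Repeating twice in total — each differentiation brings down another $(-s^2)$ — gives
$$\frac{d^{2}J}{da^{2}} = \int_{-\infty}^{\infty} - 2 s^{4} e^{- a s^{2}} \, ds = - \frac{3 \sqrt{\pi}}{2 a^{\frac{5}{2}}},$$
and the integrand here is exactly the target integrand, so $I = - \frac{3 \sqrt{\pi}}{2 a^{\frac{5}{2}}}$.

Setting $a = \frac{7}{6}$:
$$I = - \frac{54 \sqrt{42} \sqrt{\pi}}{343}.$$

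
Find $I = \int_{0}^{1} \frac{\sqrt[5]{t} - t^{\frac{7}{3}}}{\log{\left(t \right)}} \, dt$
$\log{\left(\frac{9}{25} \right)}$

Introduce a parameter $a$ in the exponent: let $I(a) = \int_{0}^{1} \frac{- t^{\frac{7}{3}} + t^{a}}{\log{\left(t \right)}} \, dt$.

Since $\dfrac{\partial}{\partial a}\,t^{a} = t^{a} \ln t$, the $\ln t$ in the denominator cancels and
$$\frac{dI}{da} = \int_{0}^{1} t^{a} \, dt = \left[\frac{t^{a+1}}{a+1}\right]_0^1 = \frac{1}{a + 1}.$$

Integrating with respect to $a$ gives $I(a) = \log{\left(\frac{3 a}{10} + \frac{3}{10} \right)} + C$.

At $a = \frac{7}{3}$ the integrand is identically $0$, so $I(\frac{7}{3}) = 0$. The closed form gives $0$, hence $C = 0$.

Setting $a = \frac{1}{5}$:
$$I = \log{\left(\frac{9}{25} \right)}.$$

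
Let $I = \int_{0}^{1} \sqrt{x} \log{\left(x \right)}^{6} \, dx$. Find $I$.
$\frac{10240}{243}$

Start from the elementary integral
$$J(a) = \int_{0}^{1} x^{a} \, dx = \frac{1}{a + 1}.$$

Differentiating under the integral sign brings down a factor of $\ln x$:
$$\frac{dJ}{da} = \int_{0}^{1} x^{a} \log{\left(x \right)} \, dx = - \frac{1}{\left(a + 1\right)^{2}}.$$

Repeating $6$ times in total — each differentiation brings down another $\ln x$ — gives
$$\frac{d^{6}J}{da^{6}} = \int_{0}^{1} x^{a} \log{\left(x \right)}^{6} \, dx = \frac{720}{\left(a + 1\right)^{7}},$$
and the integrand here is exactly the target integrand, so $I = \frac{720}{\left(a + 1\right)^{7}}$.

Setting $a = \frac{1}{2}$:
$$I = \frac{10240}{243}.$$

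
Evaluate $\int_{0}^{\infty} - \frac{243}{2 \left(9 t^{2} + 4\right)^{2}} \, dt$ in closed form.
$- \frac{81 \pi}{64}$

Recall the elementary integral
$$J(a) = \int_{0}^{\infty} - \frac{3}{2 \left(a^{2} + t^{2}\right)} \, dt = - \frac{3 \pi}{4 a}.$$

Differentiating under the integral sign with respect to $a$,
$$\frac{dJ}{da} = \int_{0}^{\infty} \frac{3 a}{\left(a^{2} + t^{2}\right)^{2}} \, dt = \frac{3 \pi}{4 a^{2}},$$
so $\int_{0}^{\infty} - \frac{3}{2 \left(a^{2} + t^{2}\right)^{2}} \, dt = - \frac{3 \pi}{8 a^{3}}$.

Setting $a = \frac{2}{3}$:
$$I = - \frac{81 \pi}{64}.$$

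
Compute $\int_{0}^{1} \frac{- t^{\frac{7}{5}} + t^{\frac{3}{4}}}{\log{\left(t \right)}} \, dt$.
$\log{\left(\frac{35}{48} \right)}$

Replace the exponent $\frac{3}{4}$ by a parameter $a$: let $I(a) = \int_{0}^{1} \frac{- t^{\frac{7}{5}} + t^{a}}{\log{\left(t \right)}} \, dt$.

Since $\dfrac{\partial}{\partial a}\,t^{a} = t^{a} \ln t$, the $\ln t$ in the denominator cancels and
$$\frac{dI}{da} = \int_{0}^{1} t^{a} \, dt = \left[\frac{t^{a+1}}{a+1}\right]_0^1 = \frac{1}{a + 1}.$$

Integrating with respect to $a$ gives $I(a) = \log{\left(\frac{5 a}{12} + \frac{5}{12} \right)} + C$.

At $a = \frac{7}{5}$ the integrand is identically $0$, so $I(\frac{7}{5}) = 0$. The closed form gives $0$, hence $C = 0$.

Setting $a = \frac{3}{4}$:
$$I = \log{\left(\frac{35}{48} \right)}.$$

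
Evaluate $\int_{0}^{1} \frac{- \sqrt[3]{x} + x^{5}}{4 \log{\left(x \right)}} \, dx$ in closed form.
$- \frac{\log{\left(2 \right)}}{2} + \frac{\log{\left(3 \right)}}{4} + \frac{\log{\left(6 \right)}}{4}$

Replace the exponent $5$ by a parameter $a$: let $I(a) = \int_{0}^{1} \frac{- \sqrt[3]{x} + x^{a}}{4 \log{\left(x \right)}} \, dx$.

Since $\dfrac{\partial}{\partial a}\,x^{a} = x^{a} \ln x$, the $\ln x$ in the denominator cancels and
$$\frac{dI}{da} = \int_{0}^{1} \frac{1}{4} x^{a} \, dx = \frac{1}{4} \left[\frac{x^{a+1}}{a+1}\right]_0^1 = \frac{1}{4 \left(a + 1\right)}.$$

Integrating with respect to $a$ gives $I(a) = \frac{\log{\left(a + 1 \right)}}{4} - \frac{\log{\left(2 \right)}}{2} + \frac{\log{\left(3 \right)}}{4} + C$.

At $a = \frac{1}{3}$ the integrand is identically $0$, so $I(\frac{1}{3}) = 0$. The closed form gives $0$, hence $C = 0$.

Setting $a = 5$:
$$I = - \frac{\log{\left(2 \right)}}{2} + \frac{\log{\left(3 \right)}}{4} + \frac{\log{\left(6 \right)}}{4}.$$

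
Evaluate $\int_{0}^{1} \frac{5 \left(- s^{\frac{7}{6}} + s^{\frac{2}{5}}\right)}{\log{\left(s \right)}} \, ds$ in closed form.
$- \log{\left(\frac{1160290625}{130691232} \right)}$

Replace the exponent $\frac{7}{6}$ by a parameter $a$: let $I(a) = \int_{0}^{1} \frac{5 \left(s^{\frac{2}{5}} - s^{a}\right)}{\log{\left(s \right)}} \, ds$.

Since $\dfrac{\partial}{\partial a}\,s^{a} = s^{a} \ln s$, the $\ln s$ in the denominator cancels and
$$\frac{dI}{da} = \int_{0}^{1} -5 s^{a} \, ds = -5 \left[\frac{s^{a+1}}{a+1}\right]_0^1 = - \frac{5}{a + 1}.$$

Integrating with respect to $a$ gives $I(a) = - \log{\left(\frac{3125 \left(a + 1\right)^{5}}{16807} \right)} + C$.

At $a = \frac{2}{5}$ the integrand is identically $0$, so $I(\frac{2}{5}) = 0$. The closed form gives $0$, hence $C = 0$.

Setting $a = \frac{7}{6}$:
$$I = - \log{\left(\frac{1160290625}{130691232} \right)}.$$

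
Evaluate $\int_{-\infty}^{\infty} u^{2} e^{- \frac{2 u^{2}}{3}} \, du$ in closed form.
$\frac{3 \sqrt{6} \sqrt{\pi}}{8}$

Begin with the known integral
$$J(a) = \int_{-\infty}^{\infty} e^{- a u^{2}} \, du = \frac{\sqrt{\pi}}{\sqrt{a}}.$$

Differentiating under the integral sign brings down a factor of $(-u^2)$:
$$\frac{dJ}{da} = \int_{-\infty}^{\infty} - u^{2} e^{- a u^{2}} \, du = - \frac{\sqrt{\pi}}{2 a^{\frac{3}{2}}}.$$

The integral on the left is $-I$, so $I = \frac{\sqrt{\pi}}{2 a^{\frac{3}{2}}}$.

Setting $a = \frac{2}{3}$:
$$I = \frac{3 \sqrt{6} \sqrt{\pi}}{8}.$$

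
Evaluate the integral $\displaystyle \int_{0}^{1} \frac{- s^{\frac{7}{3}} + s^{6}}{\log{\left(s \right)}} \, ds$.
$\log{\left(\frac{21}{10} \right)}$

Replace the exponent $6$ by a parameter $a$: let $I(a) = \int_{0}^{1} \frac{- s^{\frac{7}{3}} + s^{a}}{\log{\left(s \right)}} \, ds$.

Since $\dfrac{\partial}{\partial a}\,s^{a} = s^{a} \ln s$, the $\ln s$ in the denominator cancels and
$$\frac{dI}{da} = \int_{0}^{1} s^{a} \, ds = \left[\frac{s^{a+1}}{a+1}\right]_0^1 = \frac{1}{a + 1}.$$

Integrating with respect to $a$ gives $I(a) = \log{\left(\frac{3 a}{10} + \frac{3}{10} \right)} + C$.

At $a = \frac{7}{3}$ the integrand is identically $0$, so $I(\frac{7}{3}) = 0$. The closed form gives $0$, hence $C = 0$.

Setting $a = 6$:
$$I = \log{\left(\frac{21}{10} \right)}.$$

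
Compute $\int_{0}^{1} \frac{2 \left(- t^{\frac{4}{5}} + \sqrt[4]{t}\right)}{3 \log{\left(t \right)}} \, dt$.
$\log{\left(\frac{5 \sqrt[3]{180}}{36} \right)}$

Replace the exponent $\frac{1}{4}$ by a parameter $a$: let $I(a) = \int_{0}^{1} \frac{2 \left(- t^{\frac{4}{5}} + t^{a}\right)}{3 \log{\left(t \right)}} \, dt$.

Since $\dfrac{\partial}{\partial a}\,t^{a} = t^{a} \ln t$, the $\ln t$ in the denominator cancels and
$$\frac{dI}{da} = \int_{0}^{1} \frac{2}{3} t^{a} \, dt = \frac{2}{3} \left[\frac{t^{a+1}}{a+1}\right]_0^1 = \frac{2}{3 \left(a + 1\right)}.$$

Integrating with respect to $a$ gives $I(a) = \log{\left(\frac{15^{\frac{2}{3}} \left(a + 1\right)^{\frac{2}{3}}}{9} \right)} + C$.

At $a = \frac{4}{5}$ the integrand is identically $0$, so $I(\frac{4}{5}) = 0$. The closed form gives $0$, hence $C = 0$.

Setting $a = \frac{1}{4}$:
$$I = \log{\left(\frac{5 \sqrt[3]{180}}{36} \right)}.$$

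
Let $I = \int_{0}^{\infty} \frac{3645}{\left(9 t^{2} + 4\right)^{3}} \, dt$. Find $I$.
$\frac{3645 \pi}{512}$

Begin with the known result
$$J(a) = \int_{0}^{\infty} \frac{5}{a^{2} + t^{2}} \, dt = \frac{5 \pi}{2 a}.$$

Differentiating under the integral sign with respect to $a$,
$$\frac{dJ}{da} = \int_{0}^{\infty} - \frac{10 a}{\left(a^{2} + t^{2}\right)^{2}} \, dt = - \frac{5 \pi}{2 a^{2}},$$
so $\int_{0}^{\infty} \frac{5}{\left(a^{2} + t^{2}\right)^{2}} \, dt = \frac{5 \pi}{4 a^{3}}$.

Repeating — each differentiation of $1/(t^2+a^2)^j$ produces $-2ja/(t^2+a^2)^{j+1}$ — and dividing through by $-2ja$ at each step yields, after $2$ differentiations in total,
$$\int_{0}^{\infty} \frac{5}{\left(a^{2} + t^{2}\right)^{3}} \, dt = \frac{15 \pi}{16 a^{5}}.$$

Setting $a = \frac{2}{3}$:
$$I = \frac{3645 \pi}{512}.$$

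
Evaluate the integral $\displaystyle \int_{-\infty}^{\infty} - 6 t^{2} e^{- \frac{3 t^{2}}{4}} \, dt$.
$- \frac{8 \sqrt{3} \sqrt{\pi}}{3}$

Consider the simpler parametrised integral
$$J(a) = \int_{-\infty}^{\infty} - 6 e^{- a t^{2}} \, dt = - \frac{6 \sqrt{\pi}}{\sqrt{a}}.$$

Differentiating under the integral sign brings down a factor of $(-t^2)$:
$$\frac{dJ}{da} = \int_{-\infty}^{\infty} 6 t^{2} e^{- a t^{2}} \, dt = \frac{3 \sqrt{\pi}}{a^{\frac{3}{2}}}.$$

The integral on the left is $-I$, so $I = - \frac{3 \sqrt{\pi}}{a^{\frac{3}{2}}}$.

Setting $a = \frac{3}{4}$:
$$I = - \frac{8 \sqrt{3} \sqrt{\pi}}{3}.$$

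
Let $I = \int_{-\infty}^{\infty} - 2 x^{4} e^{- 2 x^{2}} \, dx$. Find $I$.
$- \frac{3 \sqrt{2} \sqrt{\pi}}{16}$

Start from the elementary integral
$$J(a) = \int_{-\infty}^{\infty} - 2 e^{- a x^{2}} \, dx = - \frac{2 \sqrt{\pi}}{\sqrt{a}}.$$

Differentiating under the integral sign brings down a factor of $(-x^2)$:
$$\frac{dJ}{da} = \int_{-\infty}^{\infty} 2 x^{2} e^{- a x^{2}} \, dx = \frac{\sqrt{\pi}}{a^{\frac{3}{2}}}.$$

Repeating twice in total — each differentiation brings down another $(-x^2)$ — gives
$$\frac{d^{2}J}{da^{2}} = \int_{-\infty}^{\infty} - 2 x^{4} e^{- a x^{2}} \, dx = - \frac{3 \sqrt{\pi}}{2 a^{\frac{5}{2}}},$$
and the integrand here is exactly the target integrand, so $I = - \frac{3 \sqrt{\pi}}{2 a^{\frac{5}{2}}}$.

Setting $a = 2$:
$$I = - \frac{3 \sqrt{2} \sqrt{\pi}}{16}.$$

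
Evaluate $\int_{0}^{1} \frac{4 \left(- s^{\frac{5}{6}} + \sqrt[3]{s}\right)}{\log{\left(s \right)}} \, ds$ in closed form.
$- \log{\left(\frac{14641}{4096} \right)}$

Introduce a parameter $a$ in the exponent: let $I(a) = \int_{0}^{1} \frac{4 \left(\sqrt[3]{s} - s^{a}\right)}{\log{\left(s \right)}} \, ds$.

Since $\dfrac{\partial}{\partial a}\,s^{a} = s^{a} \ln s$, the $\ln s$ in the denominator cancels and
$$\frac{dI}{da} = \int_{0}^{1} -4 s^{a} \, ds = -4 \left[\frac{s^{a+1}}{a+1}\right]_0^1 = - \frac{4}{a + 1}.$$

Integrating with respect to $a$ gives $I(a) = - \log{\left(\frac{81 \left(a + 1\right)^{4}}{256} \right)} + C$.

At $a = \frac{1}{3}$ the integrand is identically $0$, so $I(\frac{1}{3}) = 0$. The closed form gives $0$, hence $C = 0$.

Setting $a = \frac{5}{6}$:
$$I = - \log{\left(\frac{14641}{4096} \right)}.$$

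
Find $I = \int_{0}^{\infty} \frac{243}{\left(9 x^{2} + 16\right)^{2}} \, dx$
$\frac{81 \pi}{256}$

Start from the standard arctangent integral
$$J(a) = \int_{0}^{\infty} \frac{3}{a^{2} + x^{2}} \, dx = \frac{3 \pi}{2 a}.$$

Differentiating under the integral sign with respect to $a$,
$$\frac{dJ}{da} = \int_{0}^{\infty} - \frac{6 a}{\left(a^{2} + x^{2}\right)^{2}} \, dx = - \frac{3 \pi}{2 a^{2}},$$
so $\int_{0}^{\infty} \frac{3}{\left(a^{2} + x^{2}\right)^{2}} \, dx = \frac{3 \pi}{4 a^{3}}$.

Setting $a = \frac{4}{3}$:
$$I = \frac{81 \pi}{256}.$$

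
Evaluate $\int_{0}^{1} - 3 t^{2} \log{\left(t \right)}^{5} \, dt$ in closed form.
$\frac{40}{81}$

Start from the elementary integral
$$J(a) = \int_{0}^{1} - 3 t^{a} \, dt = - \frac{3}{a + 1}.$$

Differentiating under the integral sign brings down a factor of $\ln t$:
$$\frac{dJ}{da} = \int_{0}^{1} - 3 t^{a} \log{\left(t \right)} \, dt = \frac{3}{\left(a + 1\right)^{2}}.$$

Repeating $5$ times in total — each differentiation brings down another $\ln t$ — gives
$$\frac{d^{5}J}{da^{5}} = \int_{0}^{1} - 3 t^{a} \log{\left(t \right)}^{5} \, dt = \frac{360}{\left(a + 1\right)^{6}},$$
and the integrand here is exactly the target integrand, so $I = \frac{360}{\left(a + 1\right)^{6}}$.

Setting $a = 2$:
$$I = \frac{40}{81}.$$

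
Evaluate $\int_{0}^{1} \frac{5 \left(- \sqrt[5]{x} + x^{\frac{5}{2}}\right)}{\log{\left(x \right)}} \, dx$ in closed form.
$\log{\left(\frac{52521875}{248832} \right)}$

Replace the exponent $\frac{5}{2}$ by a parameter $a$: let $I(a) = \int_{0}^{1} \frac{5 \left(- \sqrt[5]{x} + x^{a}\right)}{\log{\left(x \right)}} \, dx$.

Since $\dfrac{\partial}{\partial a}\,x^{a} = x^{a} \ln x$, the $\ln x$ in the denominator cancels and
$$\frac{dI}{da} = \int_{0}^{1} 5 x^{a} \, dx = 5 \left[\frac{x^{a+1}}{a+1}\right]_0^1 = \frac{5}{a + 1}.$$

Integrating with respect to $a$ gives $I(a) = \log{\left(\frac{3125 \left(a + 1\right)^{5}}{7776} \right)} + C$.

At $a = \frac{1}{5}$ the integrand is identically $0$, so $I(\frac{1}{5}) = 0$. The closed form gives $0$, hence $C = 0$.

Setting $a = \frac{5}{2}$:
$$I = \log{\left(\frac{52521875}{248832} \right)}.$$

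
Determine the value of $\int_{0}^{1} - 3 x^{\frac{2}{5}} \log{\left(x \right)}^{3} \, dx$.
$\frac{11250}{2401}$

Start from the elementary integral
$$J(a) = \int_{0}^{1} - 3 x^{a} \, dx = - \frac{3}{a + 1}.$$

Differentiating under the integral sign brings down a factor of $\ln x$:
$$\frac{dJ}{da} = \int_{0}^{1} - 3 x^{a} \log{\left(x \right)} \, dx = \frac{3}{\left(a + 1\right)^{2}}.$$

Repeating $3$ times in total — each differentiation brings down another $\ln x$ — gives
$$\frac{d^{3}J}{da^{3}} = \int_{0}^{1} - 3 x^{a} \log{\left(x \right)}^{3} \, dx = \frac{18}{\left(a + 1\right)^{4}},$$
and the integrand here is exactly the target integrand, so $I = \frac{18}{\left(a + 1\right)^{4}}$.

Setting $a = \frac{2}{5}$:
$$I = \frac{11250}{2401}.$$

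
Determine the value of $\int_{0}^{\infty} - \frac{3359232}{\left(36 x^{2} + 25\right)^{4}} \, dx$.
$- \frac{17496 \pi}{15625}$

Begin with the known result
$$J(a) = \int_{0}^{\infty} - \frac{2}{a^{2} + x^{2}} \, dx = - \frac{\pi}{a}.$$

Differentiating under the integral sign with respect to $a$,
$$\frac{dJ}{da} = \int_{0}^{\infty} \frac{4 a}{\left(a^{2} + x^{2}\right)^{2}} \, dx = \frac{\pi}{a^{2}},$$
so $\int_{0}^{\infty} - \frac{2}{\left(a^{2} + x^{2}\right)^{2}} \, dx = - \frac{\pi}{2 a^{3}}$.

Repeating — each differentiation of $1/(x^2+a^2)^j$ produces $-2ja/(x^2+a^2)^{j+1}$ — and dividing through by $-2ja$ at each step yields, after $3$ differentiations in total,
$$\int_{0}^{\infty} - \frac{2}{\left(a^{2} + x^{2}\right)^{4}} \, dx = - \frac{5 \pi}{16 a^{7}}.$$

Setting $a = \frac{5}{6}$:
$$I = - \frac{17496 \pi}{15625}.$$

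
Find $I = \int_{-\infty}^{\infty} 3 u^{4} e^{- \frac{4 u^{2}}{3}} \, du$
$\frac{81 \sqrt{3} \sqrt{\pi}}{128}$

Begin with the known integral
$$J(a) = \int_{-\infty}^{\infty} 3 e^{- a u^{2}} \, du = \frac{3 \sqrt{\pi}}{\sqrt{a}}.$$

Differentiating under the integral sign brings down a factor of $(-u^2)$:
$$\frac{dJ}{da} = \int_{-\infty}^{\infty} - 3 u^{2} e^{- a u^{2}} \, du = - \frac{3 \sqrt{\pi}}{2 a^{\frac{3}{2}}}.$$

Repeating twice in total — each differentiation brings down another $(-u^2)$ — gives
$$\frac{d^{2}J}{da^{2}} = \int_{-\infty}^{\infty} 3 u^{4} e^{- a u^{2}} \, du = \frac{9 \sqrt{\pi}}{4 a^{\frac{5}{2}}},$$
and the integrand here is exactly the target integrand, so $I = \frac{9 \sqrt{\pi}}{4 a^{\frac{5}{2}}}$.

Setting $a = \frac{4}{3}$:
$$I = \frac{81 \sqrt{3} \sqrt{\pi}}{128}.$$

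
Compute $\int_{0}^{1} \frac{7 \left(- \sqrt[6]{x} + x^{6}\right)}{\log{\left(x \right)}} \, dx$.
$\log{\left(279936 \right)}$

Introduce a parameter $a$ in the exponent: let $I(a) = \int_{0}^{1} \frac{7 \left(x^{6} - x^{a}\right)}{\log{\left(x \right)}} \, dx$.

Since $\dfrac{\partial}{\partial a}\,x^{a} = x^{a} \ln x$, the $\ln x$ in the denominator cancels and
$$\frac{dI}{da} = \int_{0}^{1} -7 x^{a} \, dx = -7 \left[\frac{x^{a+1}}{a+1}\right]_0^1 = - \frac{7}{a + 1}.$$

Integrating with respect to $a$ gives $I(a) = \log{\left(\frac{823543}{\left(a + 1\right)^{7}} \right)} + C$.

At $a = 6$ the integrand is identically $0$, so $I(6) = 0$. The closed form gives $0$, hence $C = 0$.

Setting $a = \frac{1}{6}$:
$$I = \log{\left(279936 \right)}.$$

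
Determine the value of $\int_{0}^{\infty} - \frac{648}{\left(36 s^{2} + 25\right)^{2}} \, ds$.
$- \frac{27 \pi}{125}$

Begin with the known result
$$J(a) = \int_{0}^{\infty} - \frac{1}{2 \left(a^{2} + s^{2}\right)} \, ds = - \frac{\pi}{4 a}.$$

Differentiating under the integral sign with respect to $a$,
$$\frac{dJ}{da} = \int_{0}^{\infty} \frac{a}{\left(a^{2} + s^{2}\right)^{2}} \, ds = \frac{\pi}{4 a^{2}},$$
so $\int_{0}^{\infty} - \frac{1}{2 \left(a^{2} + s^{2}\right)^{2}} \, ds = - \frac{\pi}{8 a^{3}}$.

Setting $a = \frac{5}{6}$:
$$I = - \frac{27 \pi}{125}.$$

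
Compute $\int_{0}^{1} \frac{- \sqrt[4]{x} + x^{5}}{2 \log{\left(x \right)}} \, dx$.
$\log{\left(\frac{2 \sqrt{30}}{5} \right)}$

Replace the exponent $5$ by a parameter $a$: let $I(a) = \int_{0}^{1} \frac{- \sqrt[4]{x} + x^{a}}{2 \log{\left(x \right)}} \, dx$.

Since $\dfrac{\partial}{\partial a}\,x^{a} = x^{a} \ln x$, the $\ln x$ in the denominator cancels and
$$\frac{dI}{da} = \int_{0}^{1} \frac{1}{2} x^{a} \, dx = \frac{1}{2} \left[\frac{x^{a+1}}{a+1}\right]_0^1 = \frac{1}{2 \left(a + 1\right)}.$$

Integrating with respect to $a$ gives $I(a) = \frac{\log{\left(a + 1 \right)}}{2} - \frac{\log{\left(5 \right)}}{2} + \log{\left(2 \right)} + C$.

At $a = \frac{1}{4}$ the integrand is identically $0$, so $I(\frac{1}{4}) = 0$. The closed form gives $0$, hence $C = 0$.

Setting $a = 5$:
$$I = \log{\left(\frac{2 \sqrt{30}}{5} \right)}.$$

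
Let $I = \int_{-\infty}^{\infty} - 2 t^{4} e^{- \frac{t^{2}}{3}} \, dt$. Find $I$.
$- \frac{27 \sqrt{3} \sqrt{\pi}}{2}$

Consider the simpler parametrised integral
$$J(a) = \int_{-\infty}^{\infty} - 2 e^{- a t^{2}} \, dt = - \frac{2 \sqrt{\pi}}{\sqrt{a}}.$$

Differentiating under the integral sign brings down a factor of $(-t^2)$:
$$\frac{dJ}{da} = \int_{-\infty}^{\infty} 2 t^{2} e^{- a t^{2}} \, dt = \frac{\sqrt{\pi}}{a^{\frac{3}{2}}}.$$

Repeating twice in total — each differentiation brings down another $(-t^2)$ — gives
$$\frac{d^{2}J}{da^{2}} = \int_{-\infty}^{\infty} - 2 t^{4} e^{- a t^{2}} \, dt = - \frac{3 \sqrt{\pi}}{2 a^{\frac{5}{2}}},$$
and the integrand here is exactly the target integrand, so $I = - \frac{3 \sqrt{\pi}}{2 a^{\frac{5}{2}}}$.

Setting $a = \frac{1}{3}$:
$$I = - \frac{27 \sqrt{3} \sqrt{\pi}}{2}.$$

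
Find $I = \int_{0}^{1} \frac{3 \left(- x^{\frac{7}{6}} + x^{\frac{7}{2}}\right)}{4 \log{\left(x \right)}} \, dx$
$\log{\left(\frac{9 \sqrt[4]{39}}{13} \right)}$

Consider the one-parameter family: let $I(a) = \int_{0}^{1} \frac{3 \left(- x^{\frac{7}{6}} + x^{a}\right)}{4 \log{\left(x \right)}} \, dx$.

Since $\dfrac{\partial}{\partial a}\,x^{a} = x^{a} \ln x$, the $\ln x$ in the denominator cancels and
$$\frac{dI}{da} = \int_{0}^{1} \frac{3}{4} x^{a} \, dx = \frac{3}{4} \left[\frac{x^{a+1}}{a+1}\right]_0^1 = \frac{3}{4 \left(a + 1\right)}.$$

Integrating with respect to $a$ gives $I(a) = \log{\left(\frac{\sqrt[4]{13} \cdot 6^{\frac{3}{4}} \left(a + 1\right)^{\frac{3}{4}}}{13} \right)} + C$.

At $a = \frac{7}{6}$ the integrand is identically $0$, so $I(\frac{7}{6}) = 0$. The closed form gives $0$, hence $C = 0$.

Setting $a = \frac{7}{2}$:
$$I = \log{\left(\frac{9 \sqrt[4]{39}}{13} \right)}.$$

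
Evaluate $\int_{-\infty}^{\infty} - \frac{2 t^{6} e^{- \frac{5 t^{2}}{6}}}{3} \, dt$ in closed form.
$- \frac{54 \sqrt{30} \sqrt{\pi}}{125}$

Consider the simpler parametrised integral
$$J(a) = \int_{-\infty}^{\infty} - \frac{2 e^{- a t^{2}}}{3} \, dt = - \frac{2 \sqrt{\pi}}{3 \sqrt{a}}.$$

Differentiating under the integral sign brings down a factor of $(-t^2)$:
$$\frac{dJ}{da} = \int_{-\infty}^{\infty} \frac{2 t^{2} e^{- a t^{2}}}{3} \, dt = \frac{\sqrt{\pi}}{3 a^{\frac{3}{2}}}.$$

Repeating $3$ times in total — each differentiation brings down another $(-t^2)$ — gives
$$\frac{d^{3}J}{da^{3}} = \int_{-\infty}^{\infty} \frac{2 t^{6} e^{- a t^{2}}}{3} \, dt = \frac{5 \sqrt{\pi}}{4 a^{\frac{7}{2}}},$$
and the integrand here is $(-1)^{3}$ times the target integrand, so $I = (-1)^{3}\,\frac{d^{3}J}{da^{3}} = - \frac{5 \sqrt{\pi}}{4 a^{\frac{7}{2}}}$.

Setting $a = \frac{5}{6}$:
$$I = - \frac{54 \sqrt{30} \sqrt{\pi}}{125}.$$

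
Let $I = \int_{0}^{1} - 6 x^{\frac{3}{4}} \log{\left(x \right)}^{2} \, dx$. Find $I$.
$- \frac{768}{343}$

Begin with the known integral
$$J(a) = \int_{0}^{1} - 6 x^{a} \, dx = - \frac{6}{a + 1}.$$

Differentiating under the integral sign brings down a factor of $\ln x$:
$$\frac{dJ}{da} = \int_{0}^{1} - 6 x^{a} \log{\left(x \right)} \, dx = \frac{6}{\left(a + 1\right)^{2}}.$$

Repeating twice in total — each differentiation brings down another $\ln x$ — gives
$$\frac{d^{2}J}{da^{2}} = \int_{0}^{1} - 6 x^{a} \log{\left(x \right)}^{2} \, dx = - \frac{12}{\left(a + 1\right)^{3}},$$
and the integrand here is exactly the target integrand, so $I = - \frac{12}{\left(a + 1\right)^{3}}$.

Setting $a = \frac{3}{4}$:
$$I = - \frac{768}{343}.$$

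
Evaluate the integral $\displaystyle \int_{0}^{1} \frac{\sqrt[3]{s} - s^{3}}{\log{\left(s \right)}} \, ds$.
$- \log{\left(3 \right)}$

Replace the exponent $3$ by a parameter $a$: let $I(a) = \int_{0}^{1} \frac{\sqrt[3]{s} - s^{a}}{\log{\left(s \right)}} \, ds$.

Since $\dfrac{\partial}{\partial a}\,s^{a} = s^{a} \ln s$, the $\ln s$ in the denominator cancels and
$$\frac{dI}{da} = \int_{0}^{1} -1 s^{a} \, ds = -1 \left[\frac{s^{a+1}}{a+1}\right]_0^1 = - \frac{1}{a + 1}.$$

Integrating with respect to $a$ gives $I(a) = - \log{\left(\frac{3 a}{4} + \frac{3}{4} \right)} + C$.

At $a = \frac{1}{3}$ the integrand is identically $0$, so $I(\frac{1}{3}) = 0$. The closed form gives $0$, hence $C = 0$.

Setting $a = 3$:
$$I = - \log{\left(3 \right)}.$$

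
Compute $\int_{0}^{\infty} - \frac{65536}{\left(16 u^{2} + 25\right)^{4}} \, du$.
$- \frac{512 \pi}{15625}$

Recall the elementary integral
$$J(a) = \int_{0}^{\infty} - \frac{1}{a^{2} + u^{2}} \, du = - \frac{\pi}{2 a}.$$

Differentiating under the integral sign with respect to $a$,
$$\frac{dJ}{da} = \int_{0}^{\infty} \frac{2 a}{\left(a^{2} + u^{2}\right)^{2}} \, du = \frac{\pi}{2 a^{2}},$$
so $\int_{0}^{\infty} - \frac{1}{\left(a^{2} + u^{2}\right)^{2}} \, du = - \frac{\pi}{4 a^{3}}$.

Repeating — each differentiation of $1/(u^2+a^2)^j$ produces $-2ja/(u^2+a^2)^{j+1}$ — and dividing through by $-2ja$ at each step yields, after $3$ differentiations in total,
$$\int_{0}^{\infty} - \frac{1}{\left(a^{2} + u^{2}\right)^{4}} \, du = - \frac{5 \pi}{32 a^{7}}.$$

Setting $a = \frac{5}{4}$:
$$I = - \frac{512 \pi}{15625}.$$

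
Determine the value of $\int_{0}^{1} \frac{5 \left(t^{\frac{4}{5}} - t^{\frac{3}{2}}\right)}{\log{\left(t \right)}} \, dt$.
$- \log{\left(\frac{9765625}{1889568} \right)}$

Consider the one-parameter family: let $I(a) = \int_{0}^{1} \frac{5 \left(t^{\frac{4}{5}} - t^{a}\right)}{\log{\left(t \right)}} \, dt$.

Since $\dfrac{\partial}{\partial a}\,t^{a} = t^{a} \ln t$, the $\ln t$ in the denominator cancels and
$$\frac{dI}{da} = \int_{0}^{1} -5 t^{a} \, dt = -5 \left[\frac{t^{a+1}}{a+1}\right]_0^1 = - \frac{5}{a + 1}.$$

Integrating with respect to $a$ gives $I(a) = - \log{\left(\frac{3125 \left(a + 1\right)^{5}}{59049} \right)} + C$.

At $a = \frac{4}{5}$ the integrand is identically $0$, so $I(\frac{4}{5}) = 0$. The closed form gives $0$, hence $C = 0$.

Setting $a = \frac{3}{2}$:
$$I = - \log{\left(\frac{9765625}{1889568} \right)}.$$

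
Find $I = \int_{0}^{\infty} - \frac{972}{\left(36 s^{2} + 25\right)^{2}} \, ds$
$- \frac{81 \pi}{250}$

Begin with the known result
$$J(a) = \int_{0}^{\infty} - \frac{3}{4 \left(a^{2} + s^{2}\right)} \, ds = - \frac{3 \pi}{8 a}.$$

Differentiating under the integral sign with respect to $a$,
$$\frac{dJ}{da} = \int_{0}^{\infty} \frac{3 a}{2 \left(a^{2} + s^{2}\right)^{2}} \, ds = \frac{3 \pi}{8 a^{2}},$$
so $\int_{0}^{\infty} - \frac{3}{4 \left(a^{2} + s^{2}\right)^{2}} \, ds = - \frac{3 \pi}{16 a^{3}}$.

Setting $a = \frac{5}{6}$:
$$I = - \frac{81 \pi}{250}.$$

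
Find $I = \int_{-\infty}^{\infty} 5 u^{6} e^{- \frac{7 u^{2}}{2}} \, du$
$\frac{75 \sqrt{14} \sqrt{\pi}}{2401}$

Begin with the known integral
$$J(a) = \int_{-\infty}^{\infty} 5 e^{- a u^{2}} \, du = \frac{5 \sqrt{\pi}}{\sqrt{a}}.$$

Differentiating under the integral sign brings down a factor of $(-u^2)$:
$$\frac{dJ}{da} = \int_{-\infty}^{\infty} - 5 u^{2} e^{- a u^{2}} \, du = - \frac{5 \sqrt{\pi}}{2 a^{\frac{3}{2}}}.$$

Repeating $3$ times in total — each differentiation brings down another $(-u^2)$ — gives
$$\frac{d^{3}J}{da^{3}} = \int_{-\infty}^{\infty} - 5 u^{6} e^{- a u^{2}} \, du = - \frac{75 \sqrt{\pi}}{8 a^{\frac{7}{2}}},$$
and the integrand here is $(-1)^{3}$ times the target integrand, so $I = (-1)^{3}\,\frac{d^{3}J}{da^{3}} = \frac{75 \sqrt{\pi}}{8 a^{\frac{7}{2}}}$.

Setting $a = \frac{7}{2}$:
$$I = \frac{75 \sqrt{14} \sqrt{\pi}}{2401}.$$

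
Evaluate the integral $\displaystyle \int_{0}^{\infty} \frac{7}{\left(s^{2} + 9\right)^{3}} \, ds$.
$\frac{7 \pi}{1296}$

Start from the standard arctangent integral
$$J(a) = \int_{0}^{\infty} \frac{7}{a^{2} + s^{2}} \, ds = \frac{7 \pi}{2 a}.$$

Differentiating under the integral sign with respect to $a$,
$$\frac{dJ}{da} = \int_{0}^{\infty} - \frac{14 a}{\left(a^{2} + s^{2}\right)^{2}} \, ds = - \frac{7 \pi}{2 a^{2}},$$
so $\int_{0}^{\infty} \frac{7}{\left(a^{2} + s^{2}\right)^{2}} \, ds = \frac{7 \pi}{4 a^{3}}$.

Repeating — each differentiation of $1/(s^2+a^2)^j$ produces $-2ja/(s^2+a^2)^{j+1}$ — and dividing through by $-2ja$ at each step yields, after $2$ differentiations in total,
$$\int_{0}^{\infty} \frac{7}{\left(a^{2} + s^{2}\right)^{3}} \, ds = \frac{21 \pi}{16 a^{5}}.$$

Setting $a = 3$:
$$I = \frac{7 \pi}{1296}.$$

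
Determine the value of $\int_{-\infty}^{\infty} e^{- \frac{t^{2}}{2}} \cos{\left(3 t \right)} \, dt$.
$\frac{\sqrt{2} \sqrt{\pi}}{e^{\frac{9}{2}}}$

Define $I(b) = \int_{-\infty}^{\infty} e^{- \frac{t^{2}}{2}} \cos{\left(b t \right)} \, dt$.

Differentiating under the integral sign,
$$I'(b) = \int_{-\infty}^{\infty} - t e^{- \frac{t^{2}}{2}} \sin{\left(b t \right)} \, dt.$$

Integrate $\int_{-\infty}^{\infty} t \sin(b t)\, e^{- \frac{t^{2}}{2}}\, dt$ by parts with $u = \sin(b t)$ and $dv = t\, e^{- \frac{t^{2}}{2}}\, dt$, giving $v = - e^{- \frac{t^{2}}{2}}$. The boundary term vanishes and
$$\int_{-\infty}^{\infty} t \sin(b t)\, e^{- \frac{t^{2}}{2}}\, dt = b \int_{-\infty}^{\infty} \cos(b t)\, e^{- \frac{t^{2}}{2}}\, dt,$$
so $I'(b) = - b\, I(b)$.

This is a separable first-order ODE; solving with the initial condition $I(0) = \int_{-\infty}^{\infty} e^{- \frac{t^{2}}{2}}\,dt = \sqrt{2} \sqrt{\pi}$ gives
$$I(b) = \sqrt{2} \sqrt{\pi} e^{- \frac{b^{2}}{2}}.$$

Setting $b = 3$:
$$I = \frac{\sqrt{2} \sqrt{\pi}}{e^{\frac{9}{2}}}.$$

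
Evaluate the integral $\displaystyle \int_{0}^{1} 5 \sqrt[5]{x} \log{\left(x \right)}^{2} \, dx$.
$\frac{625}{108}$

Consider the simpler parametrised integral
$$J(a) = \int_{0}^{1} 5 x^{a} \, dx = \frac{5}{a + 1}.$$

Differentiating under the integral sign brings down a factor of $\ln x$:
$$\frac{dJ}{da} = \int_{0}^{1} 5 x^{a} \log{\left(x \right)} \, dx = - \frac{5}{\left(a + 1\right)^{2}}.$$

Repeating twice in total — each differentiation brings down another $\ln x$ — gives
$$\frac{d^{2}J}{da^{2}} = \int_{0}^{1} 5 x^{a} \log{\left(x \right)}^{2} \, dx = \frac{10}{\left(a + 1\right)^{3}},$$
and the integrand here is exactly the target integrand, so $I = \frac{10}{\left(a + 1\right)^{3}}$.

Setting $a = \frac{1}{5}$:
$$I = \frac{625}{108}.$$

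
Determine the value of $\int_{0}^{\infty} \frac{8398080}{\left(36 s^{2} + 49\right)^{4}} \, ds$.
$\frac{218700 \pi}{823543}$

Recall the elementary integral
$$J(a) = \int_{0}^{\infty} \frac{5}{a^{2} + s^{2}} \, ds = \frac{5 \pi}{2 a}.$$

Differentiating under the integral sign with respect to $a$,
$$\frac{dJ}{da} = \int_{0}^{\infty} - \frac{10 a}{\left(a^{2} + s^{2}\right)^{2}} \, ds = - \frac{5 \pi}{2 a^{2}},$$
so $\int_{0}^{\infty} \frac{5}{\left(a^{2} + s^{2}\right)^{2}} \, ds = \frac{5 \pi}{4 a^{3}}$.

Repeating — each differentiation of $1/(s^2+a^2)^j$ produces $-2ja/(s^2+a^2)^{j+1}$ — and dividing through by $-2ja$ at each step yields, after $3$ differentiations in total,
$$\int_{0}^{\infty} \frac{5}{\left(a^{2} + s^{2}\right)^{4}} \, ds = \frac{25 \pi}{32 a^{7}}.$$

Setting $a = \frac{7}{6}$:
$$I = \frac{218700 \pi}{823543}.$$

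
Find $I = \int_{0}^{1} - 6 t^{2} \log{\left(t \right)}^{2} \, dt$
$- \frac{4}{9}$

Start from the elementary integral
$$J(a) = \int_{0}^{1} - 6 t^{a} \, dt = - \frac{6}{a + 1}.$$

Differentiating under the integral sign brings down a factor of $\ln t$:
$$\frac{dJ}{da} = \int_{0}^{1} - 6 t^{a} \log{\left(t \right)} \, dt = \frac{6}{\left(a + 1\right)^{2}}.$$

Repeating twice in total — each differentiation brings down another $\ln t$ — gives
$$\frac{d^{2}J}{da^{2}} = \int_{0}^{1} - 6 t^{a} \log{\left(t \right)}^{2} \, dt = - \frac{12}{\left(a + 1\right)^{3}},$$
and the integrand here is exactly the target integrand, so $I = - \frac{12}{\left(a + 1\right)^{3}}$.

Setting $a = 2$:
$$I = - \frac{4}{9}.$$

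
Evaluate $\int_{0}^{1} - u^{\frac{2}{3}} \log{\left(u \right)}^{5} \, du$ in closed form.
$\frac{17496}{3125}$

Start from the elementary integral
$$J(a) = \int_{0}^{1} - u^{a} \, du = - \frac{1}{a + 1}.$$

Differentiating under the integral sign brings down a factor of $\ln u$:
$$\frac{dJ}{da} = \int_{0}^{1} - u^{a} \log{\left(u \right)} \, du = \frac{1}{\left(a + 1\right)^{2}}.$$

Repeating $5$ times in total — each differentiation brings down another $\ln u$ — gives
$$\frac{d^{5}J}{da^{5}} = \int_{0}^{1} - u^{a} \log{\left(u \right)}^{5} \, du = \frac{120}{\left(a + 1\right)^{6}},$$
and the integrand here is exactly the target integrand, so $I = \frac{120}{\left(a + 1\right)^{6}}$.

Setting $a = \frac{2}{3}$:
$$I = \frac{17496}{3125}.$$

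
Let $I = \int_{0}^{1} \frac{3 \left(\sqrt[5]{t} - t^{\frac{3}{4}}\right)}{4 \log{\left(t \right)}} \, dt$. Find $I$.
$\log{\left(\frac{4 \sqrt[4]{1890}}{35} \right)}$

Introduce a parameter $a$ in the exponent: let $I(a) = \int_{0}^{1} \frac{3 \left(- t^{\frac{3}{4}} + t^{a}\right)}{4 \log{\left(t \right)}} \, dt$.

Since $\dfrac{\partial}{\partial a}\,t^{a} = t^{a} \ln t$, the $\ln t$ in the denominator cancels and
$$\frac{dI}{da} = \int_{0}^{1} \frac{3}{4} t^{a} \, dt = \frac{3}{4} \left[\frac{t^{a+1}}{a+1}\right]_0^1 = \frac{3}{4 \left(a + 1\right)}.$$

Integrating with respect to $a$ gives $I(a) = \frac{3 \log{\left(\frac{4 a}{7} + \frac{4}{7} \right)}}{4} + C$.

At $a = \frac{3}{4}$ the integrand is identically $0$, so $I(\frac{3}{4}) = 0$. The closed form gives $0$, hence $C = 0$.

Setting $a = \frac{1}{5}$:
$$I = \log{\left(\frac{4 \sqrt[4]{1890}}{35} \right)}.$$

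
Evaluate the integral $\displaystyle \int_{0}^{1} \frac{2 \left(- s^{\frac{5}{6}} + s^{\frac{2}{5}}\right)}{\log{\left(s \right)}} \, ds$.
$- \log{\left(\frac{3025}{1764} \right)}$

Introduce a parameter $a$ in the exponent: let $I(a) = \int_{0}^{1} \frac{2 \left(s^{\frac{2}{5}} - s^{a}\right)}{\log{\left(s \right)}} \, ds$.

Since $\dfrac{\partial}{\partial a}\,s^{a} = s^{a} \ln s$, the $\ln s$ in the denominator cancels and
$$\frac{dI}{da} = \int_{0}^{1} -2 s^{a} \, ds = -2 \left[\frac{s^{a+1}}{a+1}\right]_0^1 = - \frac{2}{a + 1}.$$

Integrating with respect to $a$ gives $I(a) = - \log{\left(\frac{25 \left(a + 1\right)^{2}}{49} \right)} + C$.

At $a = \frac{2}{5}$ the integrand is identically $0$, so $I(\frac{2}{5}) = 0$. The closed form gives $0$, hence $C = 0$.

Setting $a = \frac{5}{6}$:
$$I = - \log{\left(\frac{3025}{1764} \right)}.$$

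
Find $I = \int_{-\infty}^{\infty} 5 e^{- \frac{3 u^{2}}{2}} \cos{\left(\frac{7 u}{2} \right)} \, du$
$\frac{5 \sqrt{6} \sqrt{\pi}}{3 e^{\frac{49}{24}}}$

Let $b$ denote the cosine frequency and define $I(b) = \int_{-\infty}^{\infty} 5 e^{- \frac{3 u^{2}}{2}} \cos{\left(b u \right)} \, du$.

Differentiating under the integral sign,
$$I'(b) = \int_{-\infty}^{\infty} - 5 u e^{- \frac{3 u^{2}}{2}} \sin{\left(b u \right)} \, du.$$

Integrate $\int_{-\infty}^{\infty} u \sin(b u)\, e^{- \frac{3 u^{2}}{2}}\, du$ by parts with $w = \sin(b u)$ and $dv = u\, e^{- \frac{3 u^{2}}{2}}\, du$, giving $v = - \frac{e^{- \frac{3 u^{2}}{2}}}{3}$. The boundary term vanishes and
$$\int_{-\infty}^{\infty} u \sin(b u)\, e^{- \frac{3 u^{2}}{2}}\, du = \frac{b}{3} \int_{-\infty}^{\infty} \cos(b u)\, e^{- \frac{3 u^{2}}{2}}\, du,$$
so $I'(b) = - \frac{b}{3}\, I(b)$.

This is a separable first-order ODE; solving with the initial condition $I(0) = \int_{-\infty}^{\infty} 5 e^{- \frac{3 u^{2}}{2}}\,du = \frac{5 \sqrt{6} \sqrt{\pi}}{3}$ gives
$$I(b) = \frac{5 \sqrt{6} \sqrt{\pi} e^{- \frac{b^{2}}{6}}}{3}.$$

Setting $b = \frac{7}{2}$:
$$I = \frac{5 \sqrt{6} \sqrt{\pi}}{3 e^{\frac{49}{24}}}.$$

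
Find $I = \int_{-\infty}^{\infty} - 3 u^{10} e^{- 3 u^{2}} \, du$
$- \frac{35 \sqrt{3} \sqrt{\pi}}{288}$

Consider the simpler parametrised integral
$$J(a) = \int_{-\infty}^{\infty} - 3 e^{- a u^{2}} \, du = - \frac{3 \sqrt{\pi}}{\sqrt{a}}.$$

Differentiating under the integral sign brings down a factor of $(-u^2)$:
$$\frac{dJ}{da} = \int_{-\infty}^{\infty} 3 u^{2} e^{- a u^{2}} \, du = \frac{3 \sqrt{\pi}}{2 a^{\frac{3}{2}}}.$$

Repeating $5$ times in total — each differentiation brings down another $(-u^2)$ — gives
$$\frac{d^{5}J}{da^{5}} = \int_{-\infty}^{\infty} 3 u^{10} e^{- a u^{2}} \, du = \frac{2835 \sqrt{\pi}}{32 a^{\frac{11}{2}}},$$
and the integrand here is $(-1)^{5}$ times the target integrand, so $I = (-1)^{5}\,\frac{d^{5}J}{da^{5}} = - \frac{2835 \sqrt{\pi}}{32 a^{\frac{11}{2}}}$.

Setting $a = 3$:
$$I = - \frac{35 \sqrt{3} \sqrt{\pi}}{288}.$$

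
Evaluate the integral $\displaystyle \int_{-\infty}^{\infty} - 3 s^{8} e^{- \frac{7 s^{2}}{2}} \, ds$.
$- \frac{45 \sqrt{14} \sqrt{\pi}}{2401}$

Start from the elementary integral
$$J(a) = \int_{-\infty}^{\infty} - 3 e^{- a s^{2}} \, ds = - \frac{3 \sqrt{\pi}}{\sqrt{a}}.$$

Differentiating under the integral sign brings down a factor of $(-s^2)$:
$$\frac{dJ}{da} = \int_{-\infty}^{\infty} 3 s^{2} e^{- a s^{2}} \, ds = \frac{3 \sqrt{\pi}}{2 a^{\frac{3}{2}}}.$$

Repeating $4$ times in total — each differentiation brings down another $(-s^2)$ — gives
$$\frac{d^{4}J}{da^{4}} = \int_{-\infty}^{\infty} - 3 s^{8} e^{- a s^{2}} \, ds = - \frac{315 \sqrt{\pi}}{16 a^{\frac{9}{2}}},$$
and the integrand here is exactly the target integrand, so $I = - \frac{315 \sqrt{\pi}}{16 a^{\frac{9}{2}}}$.

Setting $a = \frac{7}{2}$:
$$I = - \frac{45 \sqrt{14} \sqrt{\pi}}{2401}.$$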